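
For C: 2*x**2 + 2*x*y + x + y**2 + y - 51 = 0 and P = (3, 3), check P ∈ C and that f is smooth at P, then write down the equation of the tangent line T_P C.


Tangent line at P: 19*x + 13*y - 96 = 0.

Step 1: f(3, 3) = 0, so P lies on C.
Step 2: partial derivatives
  f_x(x, y) = 4*x + 2*y + 1, f_y(x, y) = 2*x + 2*y + 1.
  f_x(P) = 19, f_y(P) = 13 (gradient nonzero, so P is smooth).
Step 3: tangent line at P: 19·(x − 3) + 13·(y − 3) = 0.
Expanding: 19*x + 13*y - 96 = 0.


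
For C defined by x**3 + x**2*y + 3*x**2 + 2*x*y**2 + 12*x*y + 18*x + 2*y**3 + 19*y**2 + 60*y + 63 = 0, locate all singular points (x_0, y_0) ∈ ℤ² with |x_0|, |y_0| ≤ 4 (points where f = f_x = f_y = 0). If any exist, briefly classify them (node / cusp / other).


Singular points: {(0, -3)}; classification: cusp.

Compute partial derivatives:
  f_x = 3*x**2 + 2*x*y + 6*x + 2*y**2 + 12*y + 18.
  f_y = x**2 + 4*x*y + 12*x + 6*y**2 + 38*y + 60.
Scan x_0 ∈ {−4, ..., 4}. For each x_0, f_y(x_0, y) is a polynomial in y; find its integer roots y ∈ {−4, ..., 4}, then test f_x and f at those candidates.
  x = -4: f_y(-4, y) = 6*y**2 + 22*y + 28; no integer root y with |y| ≤ 4.
  x = -3: f_y(-3, y) = 6*y**2 + 26*y + 33; no integer root y with |y| ≤ 4.
  x = -2: f_y(-2, y) = 6*y**2 + 30*y + 40; no integer root y with |y| ≤ 4.
  x = -1: f_y(-1, y) = 6*y**2 + 34*y + 49; no integer root y with |y| ≤ 4.
  x = 0: f_y(0, y) = 6*y**2 + 38*y + 60; vanishes at y ∈ {-3}. (0, -3): f_x = 0, f = 0 — SINGULAR.
  x = 1: f_y(1, y) = 6*y**2 + 42*y + 73; no integer root y with |y| ≤ 4.
  x = 2: f_y(2, y) = 6*y**2 + 46*y + 88; vanishes at y ∈ {-4}. (2, -4): f_x = 10 ≠ 0.
  x = 3: f_y(3, y) = 6*y**2 + 50*y + 105; no integer root y with |y| ≤ 4.
  x = 4: f_y(4, y) = 6*y**2 + 54*y + 124; no integer root y with |y| ≤ 4.
Only singular point on the grid: (0, -3).
Classify: substitute x = 0 + u, y = -3 + v and expand: f = u**3 + u**2*v + 2*u*v**2 + 2*v**3 + v**2.
No constant or linear terms (consistent with a singular point). Quadratic part: v**2. Cubic part: u**3 + u**2*v + 2*u*v**2 + 2*v**3.
The quadratic part v**2 is a perfect square, so there is a single (double) tangent line v = 0, i.e. y = -3. Restricting the cubic part to that line (v = 0) leaves u**3 ≠ 0, so f is not divisible by v and the branch is v² ≈ -u**3 to lowest order — this is a cusp.
Classification: cusp.


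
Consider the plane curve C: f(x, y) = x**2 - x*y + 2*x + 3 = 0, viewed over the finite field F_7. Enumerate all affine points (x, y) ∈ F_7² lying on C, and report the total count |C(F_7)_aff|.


Affine F_7-points: {(1, 6), (2, 2), (3, 6), (4, 5), (5, 2), (6, 5)}; count = 6.

For each of the 49 pairs (x, y) ∈ F_7², evaluate f(x, y) mod 7. Record the zeros.
  x = 0: [0↦3, 1↦3, 2↦3, 3↦3, 4↦3, 5↦3, 6↦3]  zeros at y ∈ ∅
  x = 1: [0↦6, 1↦5, 2↦4, 3↦3, 4↦2, 5↦1, 6↦0]  zeros at y ∈ {6}
  x = 2: [0↦4, 1↦2, 2↦0, 3↦5, 4↦3, 5↦1, 6↦6]  zeros at y ∈ {2}
  x = 3: [0↦4, 1↦1, 2↦5, 3↦2, 4↦6, 5↦3, 6↦0]  zeros at y ∈ {6}
  x = 4: [0↦6, 1↦2, 2↦5, 3↦1, 4↦4, 5↦0, 6↦3]  zeros at y ∈ {5}
  x = 5: [0↦3, 1↦5, 2↦0, 3↦2, 4↦4, 5↦6, 6↦1]  zeros at y ∈ {2}
  x = 6: [0↦2, 1↦3, 2↦4, 3↦5, 4↦6, 5↦0, 6↦1]  zeros at y ∈ {5}
Collecting zeros: affine points = {(1, 6), (2, 2), (3, 6), (4, 5), (5, 2), (6, 5)}.
Total count |C(F_7)_aff| = 6.


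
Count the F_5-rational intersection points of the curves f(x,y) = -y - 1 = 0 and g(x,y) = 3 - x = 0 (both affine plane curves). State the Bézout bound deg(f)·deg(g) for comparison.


Common zeros: {(3, 4)}; count = 1; Bézout bound = 1.

deg(f) = 1, deg(g) = 1, so Bézout bound = 1.
Scan x ∈ F_5. For each x, list the y ∈ F_5 with f(x, y) ≡ 0 and those with g(x, y) ≡ 0 (mod 5); the common zeros in that column are the intersection.
  x = 0: f ≡ 0 at y ∈ {4}; g ≡ 0 at y ∈ ∅; common: ∅.
  x = 1: f ≡ 0 at y ∈ {4}; g ≡ 0 at y ∈ ∅; common: ∅.
  x = 2: f ≡ 0 at y ∈ {4}; g ≡ 0 at y ∈ ∅; common: ∅.
  x = 3: f ≡ 0 at y ∈ {4}; g ≡ 0 at y ∈ {0, 1, 2, 3, 4}; common: {4}.
  x = 4: f ≡ 0 at y ∈ {4}; g ≡ 0 at y ∈ ∅; common: ∅.
Collecting: common zeros = {(3, 4)}, so the count is 1.
Comparison with the Bézout bound: 1 ≤ 1 = deg(f)·deg(g), as expected for curves with no common component (the bound is attained).


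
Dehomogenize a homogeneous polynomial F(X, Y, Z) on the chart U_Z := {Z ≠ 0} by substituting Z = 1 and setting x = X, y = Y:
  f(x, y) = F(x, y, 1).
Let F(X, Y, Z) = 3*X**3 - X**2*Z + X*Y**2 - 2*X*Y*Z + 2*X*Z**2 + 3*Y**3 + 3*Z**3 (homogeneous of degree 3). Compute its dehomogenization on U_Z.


f(x, y) = 3*x**3 - x**2 + x*y**2 - 2*x*y + 2*x + 3*y**3 + 3

On U_Z we set Z = 1. Each monomial c·X^i·Y^j·Z^k in F becomes c·x^i·y^j·1^k = c·x^i·y^j.
Substituting Z = 1: F(X, Y, 1) = 3*x**3 - x**2 + x*y**2 - 2*x*y + 2*x + 3*y**3 + 3.
Note: deg(f) ≤ deg(F) = 3; strict inequality happens when F is divisible by Z (lost terms).


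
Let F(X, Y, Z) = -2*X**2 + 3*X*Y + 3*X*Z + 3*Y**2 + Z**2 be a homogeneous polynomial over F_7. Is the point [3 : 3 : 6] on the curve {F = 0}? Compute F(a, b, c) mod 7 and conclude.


F(3,3,6) ≡ 0 (mod 7); P is on the curve.

Evaluate F(3, 3, 6) term-by-term (mod 7).
  -2*X**2 ↦ -2·9·1·1 = -18
  3*X*Y ↦ 3·3·3·1 = 27
  3*X*Z ↦ 3·3·1·6 = 54
  3*Y**2 ↦ 3·1·9·1 = 27
  Z**2 ↦ 1·1·1·36 = 36
Sum: F(3, 3, 6) = (-18) + (27) + (54) + (27) + (36) = 126.
Reducing mod 7: 126 ≡ 0 (mod 7).
Since F(a, b, c) ≡ 0 (mod 7), P lies on the curve.


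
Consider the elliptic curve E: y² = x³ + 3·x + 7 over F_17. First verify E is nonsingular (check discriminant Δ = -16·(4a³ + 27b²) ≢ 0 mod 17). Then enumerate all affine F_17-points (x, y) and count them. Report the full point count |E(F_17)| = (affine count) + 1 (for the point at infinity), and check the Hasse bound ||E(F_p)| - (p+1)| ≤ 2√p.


Affine points = {(2, 2), (2, 15), (3, 3), (3, 14), (4, 7), (4, 10), (8, 4), (8, 13), (9, 7), (9, 10), (10, 0), (13, 4), (13, 13)}; affine count = 13; |E(F_17)| = 14.

Discriminant check: Δ ∝ 4a³ + 27b² = 4·3³ + 27·7² = 4·27 + 27·49 ≡ 3 (mod 17). Nonzero ⇒ E is nonsingular.
For each x ∈ F_17, compute rhs = x³ + 3·x + 7 mod 17, then count y ∈ F_17 with y² ≡ rhs.
  x = 0: rhs = 7, matching y values: none (0 points).
  x = 1: rhs = 11, matching y values: none (0 points).
  x = 2: rhs = 4, matching y values: 2, 15 (2 points).
  x = 3: rhs = 9, matching y values: 3, 14 (2 points).
  x = 4: rhs = 15, matching y values: 7, 10 (2 points).
  x = 5: rhs = 11, matching y values: none (0 points).
  x = 6: rhs = 3, matching y values: none (0 points).
  x = 7: rhs = 14, matching y values: none (0 points).
  x = 8: rhs = 16, matching y values: 4, 13 (2 points).
  x = 9: rhs = 15, matching y values: 7, 10 (2 points).
  x = 10: rhs = 0, matching y values: 0 (1 points).
  x = 11: rhs = 11, matching y values: none (0 points).
  x = 12: rhs = 3, matching y values: none (0 points).
  x = 13: rhs = 16, matching y values: 4, 13 (2 points).
  x = 14: rhs = 5, matching y values: none (0 points).
  x = 15: rhs = 10, matching y values: none (0 points).
  x = 16: rhs = 3, matching y values: none (0 points).
Total affine count: 13.
Full point count |E(F_17)| = 13 + 1 = 14.
Hasse bound: |14 − (17+1)| = |-4| = 4 ≤ 2√17 ≈ 8.2462 ✓.


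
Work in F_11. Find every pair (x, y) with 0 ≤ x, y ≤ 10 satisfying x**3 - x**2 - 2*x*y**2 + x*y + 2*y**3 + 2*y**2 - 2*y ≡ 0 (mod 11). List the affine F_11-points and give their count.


Affine F_11-points: {(0, 0), (0, 3), (0, 7), (1, 0), (2, 10), (3, 10), (4, 2), (4, 4), (4, 8), (5, 5), (6, 1), (7, 9), (7, 10), (9, 8), (10, 8)}; count = 15.

For each of the 121 pairs (x, y) ∈ F_11², evaluate f(x, y) mod 11. Record the zeros.
  x = 0: [0↦0, 1↦2, 2↦9, 3↦0, 4↦9, 5↦4, 6↦8, 7↦0, 8↦3, 9↦7, 10↦2]  zeros at y ∈ {0, 3, 7}
  x = 1: [0↦0, 1↦1, 2↦3, 3↦7, 4↦3, 5↦3, 6↦8, 7↦8, 8↦4, 9↦8, 10↦10]  zeros at y ∈ {0}
  x = 2: [0↦4, 1↦4, 2↦1, 3↦7, 4↦1, 5↦6, 6↦1, 7↦9, 8↦9, 9↦2, 10↦0]  zeros at y ∈ {10}
  x = 3: [0↦7, 1↦6, 2↦9, 3↦6, 4↦9, 5↦8, 6↦4, 7↦9, 8↦2, 9↦6, 10↦0]  zeros at y ∈ {10}
  x = 4: [0↦4, 1↦2, 2↦0, 3↦10, 4↦0, 5↦4, 6↦1, 7↦3, 8↦0, 9↦4, 10↦5]  zeros at y ∈ {2, 4, 8}
  x = 5: [0↦1, 1↦9, 2↦2, 3↦3, 4↦2, 5↦0, 6↦9, 7↦8, 8↦9, 9↦2, 10↦10]  zeros at y ∈ {5}
  x = 6: [0↦4, 1↦0, 2↦10, 3↦2, 4↦10, 5↦2, 6↦1, 7↦8, 8↦2, 9↦6, 10↦10]  zeros at y ∈ {1}
  x = 7: [0↦8, 1↦3, 2↦8, 3↦2, 4↦8, 5↦5, 6↦5, 7↦9, 8↦7, 9↦0, 10↦0]  zeros at y ∈ {9, 10}
  x = 8: [0↦8, 1↦2, 2↦2, 3↦9, 4↦2, 5↦4, 6↦5, 7↦6, 8↦8, 9↦1, 10↦8]  zeros at y ∈ ∅
  x = 9: [0↦10, 1↦3, 2↦9, 3↦7, 4↦9, 5↦5, 6↦7, 7↦5, 8↦0, 9↦4, 10↦7]  zeros at y ∈ {8}
  x = 10: [0↦9, 1↦1, 2↦2, 3↦2, 4↦2, 5↦3, 6↦6, 7↦1, 8↦0, 9↦4, 10↦3]  zeros at y ∈ {8}
Collecting zeros: affine points = {(0, 0), (0, 3), (0, 7), (1, 0), (2, 10), (3, 10), (4, 2), (4, 4), (4, 8), (5, 5), (6, 1), (7, 9), (7, 10), (9, 8), (10, 8)}.
Total count |C(F_11)_aff| = 15.


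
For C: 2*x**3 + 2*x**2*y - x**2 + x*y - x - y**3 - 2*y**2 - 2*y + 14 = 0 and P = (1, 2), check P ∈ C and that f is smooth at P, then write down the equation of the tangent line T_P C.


Tangent line at P: 13*x - 19*y + 25 = 0.

Step 1: f(1, 2) = 0, so P lies on C.
Step 2: partial derivatives
  f_x(x, y) = 6*x**2 + 4*x*y - 2*x + y - 1, f_y(x, y) = 2*x**2 + x - 3*y**2 - 4*y - 2.
  f_x(P) = 13, f_y(P) = -19 (gradient nonzero, so P is smooth).
Step 3: tangent line at P: 13·(x − 1) + -19·(y − 2) = 0.
Expanding: 13*x - 19*y + 25 = 0.


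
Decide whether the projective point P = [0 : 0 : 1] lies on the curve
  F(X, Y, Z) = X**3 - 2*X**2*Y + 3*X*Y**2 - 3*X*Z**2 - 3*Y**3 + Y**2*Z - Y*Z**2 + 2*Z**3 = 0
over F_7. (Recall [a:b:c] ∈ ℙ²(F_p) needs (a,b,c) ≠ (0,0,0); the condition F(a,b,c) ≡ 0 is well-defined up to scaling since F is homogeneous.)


F(0,0,1) ≡ 2 (mod 7); P is NOT on the curve.

Evaluate F(0, 0, 1) term-by-term (mod 7).
  X**3 ↦ 1·0·1·1 = 0
  -2*X**2*Y ↦ -2·0·0·1 = 0
  3*X*Y**2 ↦ 3·0·0·1 = 0
  -3*X*Z**2 ↦ -3·0·1·1 = 0
  -3*Y**3 ↦ -3·1·0·1 = 0
  Y**2*Z ↦ 1·1·0·1 = 0
  -Y*Z**2 ↦ -1·1·0·1 = 0
  2*Z**3 ↦ 2·1·1·1 = 2
Sum: F(0, 0, 1) = (0) + (0) + (0) + (0) + (0) + (0) + (0) + (2) = 2.
Reducing mod 7: 2 ≡ 2 (mod 7).
Since F(a, b, c) ≡ 2 ≠ 0 (mod 7), P does NOT lie on the curve.


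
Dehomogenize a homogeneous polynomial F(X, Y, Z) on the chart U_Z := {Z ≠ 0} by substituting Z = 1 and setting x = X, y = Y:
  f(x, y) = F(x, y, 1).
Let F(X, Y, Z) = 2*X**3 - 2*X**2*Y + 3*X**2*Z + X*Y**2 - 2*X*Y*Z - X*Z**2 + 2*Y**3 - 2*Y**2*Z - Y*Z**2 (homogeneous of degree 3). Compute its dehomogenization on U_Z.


f(x, y) = 2*x**3 - 2*x**2*y + 3*x**2 + x*y**2 - 2*x*y - x + 2*y**3 - 2*y**2 - y

On U_Z we set Z = 1. Each monomial c·X^i·Y^j·Z^k in F becomes c·x^i·y^j·1^k = c·x^i·y^j.
Substituting Z = 1: F(X, Y, 1) = 2*x**3 - 2*x**2*y + 3*x**2 + x*y**2 - 2*x*y - x + 2*y**3 - 2*y**2 - y.
Note: deg(f) ≤ deg(F) = 3; strict inequality happens when F is divisible by Z (lost terms).


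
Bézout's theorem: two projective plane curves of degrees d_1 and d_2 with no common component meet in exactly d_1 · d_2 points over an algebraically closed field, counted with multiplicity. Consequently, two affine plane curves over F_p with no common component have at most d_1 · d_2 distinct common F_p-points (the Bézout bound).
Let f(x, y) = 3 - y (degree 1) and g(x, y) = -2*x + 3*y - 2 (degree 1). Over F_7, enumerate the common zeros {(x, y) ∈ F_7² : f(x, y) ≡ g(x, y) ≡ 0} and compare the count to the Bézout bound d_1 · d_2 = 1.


Common zeros: {(0, 3)}; count = 1; Bézout bound = 1.

deg(f) = 1, deg(g) = 1, so Bézout bound = 1.
Scan x ∈ F_7. For each x, list the y ∈ F_7 with f(x, y) ≡ 0 and those with g(x, y) ≡ 0 (mod 7); the common zeros in that column are the intersection.
  x = 0: f ≡ 0 at y ∈ {3}; g ≡ 0 at y ∈ {3}; common: {3}.
  x = 1: f ≡ 0 at y ∈ {3}; g ≡ 0 at y ∈ {6}; common: ∅.
  x = 2: f ≡ 0 at y ∈ {3}; g ≡ 0 at y ∈ {2}; common: ∅.
  x = 3: f ≡ 0 at y ∈ {3}; g ≡ 0 at y ∈ {5}; common: ∅.
  x = 4: f ≡ 0 at y ∈ {3}; g ≡ 0 at y ∈ {1}; common: ∅.
  x = 5: f ≡ 0 at y ∈ {3}; g ≡ 0 at y ∈ {4}; common: ∅.
  x = 6: f ≡ 0 at y ∈ {3}; g ≡ 0 at y ∈ {0}; common: ∅.
Collecting: common zeros = {(0, 3)}, so the count is 1.
Comparison with the Bézout bound: 1 ≤ 1 = deg(f)·deg(g), as expected for curves with no common component (the bound is attained).


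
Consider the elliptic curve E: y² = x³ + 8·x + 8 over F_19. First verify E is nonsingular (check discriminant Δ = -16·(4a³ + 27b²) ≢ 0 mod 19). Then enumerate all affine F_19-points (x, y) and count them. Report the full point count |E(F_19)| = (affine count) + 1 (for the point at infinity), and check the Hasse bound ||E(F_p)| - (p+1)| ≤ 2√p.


Affine points = {(1, 6), (1, 13), (4, 3), (4, 16), (6, 5), (6, 14), (9, 7), (9, 12), (10, 9), (10, 10), (15, 8), (15, 11)}; affine count = 12; |E(F_19)| = 13.

Discriminant check: Δ ∝ 4a³ + 27b² = 4·8³ + 27·8² = 4·512 + 27·64 ≡ 14 (mod 19). Nonzero ⇒ E is nonsingular.
For each x ∈ F_19, compute rhs = x³ + 8·x + 8 mod 19, then count y ∈ F_19 with y² ≡ rhs.
  x = 0: rhs = 8, matching y values: none (0 points).
  x = 1: rhs = 17, matching y values: 6, 13 (2 points).
  x = 2: rhs = 13, matching y values: none (0 points).
  x = 3: rhs = 2, matching y values: none (0 points).
  x = 4: rhs = 9, matching y values: 3, 16 (2 points).
  x = 5: rhs = 2, matching y values: none (0 points).
  x = 6: rhs = 6, matching y values: 5, 14 (2 points).
  x = 7: rhs = 8, matching y values: none (0 points).
  x = 8: rhs = 14, matching y values: none (0 points).
  x = 9: rhs = 11, matching y values: 7, 12 (2 points).
  x = 10: rhs = 5, matching y values: 9, 10 (2 points).
  x = 11: rhs = 2, matching y values: none (0 points).
  x = 12: rhs = 8, matching y values: none (0 points).
  x = 13: rhs = 10, matching y values: none (0 points).
  x = 14: rhs = 14, matching y values: none (0 points).
  x = 15: rhs = 7, matching y values: 8, 11 (2 points).
  x = 16: rhs = 14, matching y values: none (0 points).
  x = 17: rhs = 3, matching y values: none (0 points).
  x = 18: rhs = 18, matching y values: none (0 points).
Total affine count: 12.
Full point count |E(F_19)| = 12 + 1 = 13.
Hasse bound: |13 − (19+1)| = |-7| = 7 ≤ 2√19 ≈ 8.7178 ✓.


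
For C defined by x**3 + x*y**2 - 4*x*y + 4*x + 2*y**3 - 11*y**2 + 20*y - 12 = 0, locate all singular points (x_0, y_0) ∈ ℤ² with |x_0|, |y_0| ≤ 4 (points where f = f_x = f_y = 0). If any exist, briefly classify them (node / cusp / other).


Singular points: {(0, 2)}; classification: cusp.

Compute partial derivatives:
  f_x = 3*x**2 + y**2 - 4*y + 4.
  f_y = 2*x*y - 4*x + 6*y**2 - 22*y + 20.
Scan x_0 ∈ {−4, ..., 4}. For each x_0, f_y(x_0, y) is a polynomial in y; find its integer roots y ∈ {−4, ..., 4}, then test f_x and f at those candidates.
  x = -4: f_y(-4, y) = 6*y**2 - 30*y + 36; vanishes at y ∈ {2, 3}. (-4, 2): f_x = 48 ≠ 0; (-4, 3): f_x = 49 ≠ 0.
  x = -3: f_y(-3, y) = 6*y**2 - 28*y + 32; vanishes at y ∈ {2}. (-3, 2): f_x = 27 ≠ 0.
  x = -2: f_y(-2, y) = 6*y**2 - 26*y + 28; vanishes at y ∈ {2}. (-2, 2): f_x = 12 ≠ 0.
  x = -1: f_y(-1, y) = 6*y**2 - 24*y + 24; vanishes at y ∈ {2}. (-1, 2): f_x = 3 ≠ 0.
  x = 0: f_y(0, y) = 6*y**2 - 22*y + 20; vanishes at y ∈ {2}. (0, 2): f_x = 0, f = 0 — SINGULAR.
  x = 1: f_y(1, y) = 6*y**2 - 20*y + 16; vanishes at y ∈ {2}. (1, 2): f_x = 3 ≠ 0.
  x = 2: f_y(2, y) = 6*y**2 - 18*y + 12; vanishes at y ∈ {1, 2}. (2, 1): f_x = 13 ≠ 0; (2, 2): f_x = 12 ≠ 0.
  x = 3: f_y(3, y) = 6*y**2 - 16*y + 8; vanishes at y ∈ {2}. (3, 2): f_x = 27 ≠ 0.
  x = 4: f_y(4, y) = 6*y**2 - 14*y + 4; vanishes at y ∈ {2}. (4, 2): f_x = 48 ≠ 0.
Only singular point on the grid: (0, 2).
Classify: substitute x = 0 + u, y = 2 + v and expand: f = u**3 + u*v**2 + 2*v**3 + v**2.
No constant or linear terms (consistent with a singular point). Quadratic part: v**2. Cubic part: u**3 + u*v**2 + 2*v**3.
The quadratic part v**2 is a perfect square, so there is a single (double) tangent line v = 0, i.e. y = 2. Restricting the cubic part to that line (v = 0) leaves u**3 ≠ 0, so f is not divisible by v and the branch is v² ≈ -u**3 to lowest order — this is a cusp.
Classification: cusp.


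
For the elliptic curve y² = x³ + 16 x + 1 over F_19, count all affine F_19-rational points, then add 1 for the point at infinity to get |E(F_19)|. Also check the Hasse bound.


Affine points = {(0, 1), (0, 18), (3, 0), (5, 4), (5, 15), (6, 3), (6, 16), (7, 0), (9, 0), (11, 8), (11, 11), (14, 9), (14, 10), (15, 5), (15, 14)}; affine count = 15; |E(F_19)| = 16.

Discriminant check: Δ ∝ 4a³ + 27b² = 4·16³ + 27·1² = 4·4096 + 27·1 ≡ 14 (mod 19). Nonzero ⇒ E is nonsingular.
For each x ∈ F_19, compute rhs = x³ + 16·x + 1 mod 19, then count y ∈ F_19 with y² ≡ rhs.
  x = 0: rhs = 1, matching y values: 1, 18 (2 points).
  x = 1: rhs = 18, matching y values: none (0 points).
  x = 2: rhs = 3, matching y values: none (0 points).
  x = 3: rhs = 0, matching y values: 0 (1 points).
  x = 4: rhs = 15, matching y values: none (0 points).
  x = 5: rhs = 16, matching y values: 4, 15 (2 points).
  x = 6: rhs = 9, matching y values: 3, 16 (2 points).
  x = 7: rhs = 0, matching y values: 0 (1 points).
  x = 8: rhs = 14, matching y values: none (0 points).
  x = 9: rhs = 0, matching y values: 0 (1 points).
  x = 10: rhs = 2, matching y values: none (0 points).
  x = 11: rhs = 7, matching y values: 8, 11 (2 points).
  x = 12: rhs = 2, matching y values: none (0 points).
  x = 13: rhs = 12, matching y values: none (0 points).
  x = 14: rhs = 5, matching y values: 9, 10 (2 points).
  x = 15: rhs = 6, matching y values: 5, 14 (2 points).
  x = 16: rhs = 2, matching y values: none (0 points).
  x = 17: rhs = 18, matching y values: none (0 points).
  x = 18: rhs = 3, matching y values: none (0 points).
Total affine count: 15.
Full point count |E(F_19)| = 15 + 1 = 16.
Hasse bound: |16 − (19+1)| = |-4| = 4 ≤ 2√19 ≈ 8.7178 ✓.


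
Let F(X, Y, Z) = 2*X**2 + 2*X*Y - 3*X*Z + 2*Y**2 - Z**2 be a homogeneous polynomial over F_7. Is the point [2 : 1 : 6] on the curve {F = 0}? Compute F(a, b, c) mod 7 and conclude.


F(2,1,6) ≡ 5 (mod 7); P is NOT on the curve.

Evaluate F(2, 1, 6) term-by-term (mod 7).
  2*X**2 ↦ 2·4·1·1 = 8
  2*X*Y ↦ 2·2·1·1 = 4
  -3*X*Z ↦ -3·2·1·6 = -36
  2*Y**2 ↦ 2·1·1·1 = 2
  -Z**2 ↦ -1·1·1·36 = -36
Sum: F(2, 1, 6) = (8) + (4) + (-36) + (2) + (-36) = -58.
Reducing mod 7: -58 ≡ 5 (mod 7).
Since F(a, b, c) ≡ 5 ≠ 0 (mod 7), P does NOT lie on the curve.


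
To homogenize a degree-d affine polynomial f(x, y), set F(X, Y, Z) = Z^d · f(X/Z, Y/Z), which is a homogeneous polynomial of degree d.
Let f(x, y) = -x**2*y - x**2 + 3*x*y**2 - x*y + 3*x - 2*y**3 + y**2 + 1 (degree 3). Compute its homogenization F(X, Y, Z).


F(X, Y, Z) = -X**2*Y - X**2*Z + 3*X*Y**2 - X*Y*Z + 3*X*Z**2 - 2*Y**3 + Y**2*Z + Z**3

deg(f) = 3.
Substitute x = X/Z, y = Y/Z into f, then multiply by Z^3.
  monomial -1·x^2·y^1 ↦ -1·X^2·Y^1·Z^0.
  monomial -1·x^2·y^0 ↦ -1·X^2·Y^0·Z^1.
  monomial 3·x^1·y^2 ↦ 3·X^1·Y^2·Z^0.
  monomial -1·x^1·y^1 ↦ -1·X^1·Y^1·Z^1.
  monomial 3·x^1·y^0 ↦ 3·X^1·Y^0·Z^2.
  monomial -2·x^0·y^3 ↦ -2·X^0·Y^3·Z^0.
  monomial 1·x^0·y^2 ↦ 1·X^0·Y^2·Z^1.
  monomial 1·x^0·y^0 ↦ 1·X^0·Y^0·Z^3.
Collecting: F(X, Y, Z) = -X**2*Y - X**2*Z + 3*X*Y**2 - X*Y*Z + 3*X*Z**2 - 2*Y**3 + Y**2*Z + Z**3.


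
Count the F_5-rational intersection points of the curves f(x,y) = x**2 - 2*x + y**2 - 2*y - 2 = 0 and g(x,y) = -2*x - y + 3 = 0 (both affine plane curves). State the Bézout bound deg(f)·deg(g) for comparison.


Common zeros: ∅; count = 0; Bézout bound = 2.

deg(f) = 2, deg(g) = 1, so Bézout bound = 2.
Scan x ∈ F_5. For each x, list the y ∈ F_5 with f(x, y) ≡ 0 and those with g(x, y) ≡ 0 (mod 5); the common zeros in that column are the intersection.
  x = 0: f ≡ 0 at y ∈ ∅; g ≡ 0 at y ∈ {3}; common: ∅.
  x = 1: f ≡ 0 at y ∈ {3, 4}; g ≡ 0 at y ∈ {1}; common: ∅.
  x = 2: f ≡ 0 at y ∈ ∅; g ≡ 0 at y ∈ {4}; common: ∅.
  x = 3: f ≡ 0 at y ∈ {1}; g ≡ 0 at y ∈ {2}; common: ∅.
  x = 4: f ≡ 0 at y ∈ {1}; g ≡ 0 at y ∈ {0}; common: ∅.
Collecting: common zeros = ∅, so the count is 0.
Comparison with the Bézout bound: 0 ≤ 2 = deg(f)·deg(g), as expected for curves with no common component (the affine F_5-count falls short of the bound because intersections may lie at infinity, over extension fields, or carry multiplicity).


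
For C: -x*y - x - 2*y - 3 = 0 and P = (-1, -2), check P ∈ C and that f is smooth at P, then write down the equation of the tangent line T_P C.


Tangent line at P: x - y - 1 = 0.

Step 1: f(-1, -2) = 0, so P lies on C.
Step 2: partial derivatives
  f_x(x, y) = -y - 1, f_y(x, y) = -x - 2.
  f_x(P) = 1, f_y(P) = -1 (gradient nonzero, so P is smooth).
Step 3: tangent line at P: 1·(x − -1) + -1·(y − -2) = 0.
Expanding: x - y - 1 = 0.


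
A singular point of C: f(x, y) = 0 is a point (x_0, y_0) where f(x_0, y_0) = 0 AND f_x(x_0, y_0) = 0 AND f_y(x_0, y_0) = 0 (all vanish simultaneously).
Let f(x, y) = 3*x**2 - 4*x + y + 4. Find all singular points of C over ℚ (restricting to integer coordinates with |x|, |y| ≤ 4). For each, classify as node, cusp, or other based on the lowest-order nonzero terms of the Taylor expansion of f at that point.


No singular points in the scanned grid; C is smooth there.

Compute partial derivatives:
  f_x = 6*x - 4.
  f_y = 1.
f_y = 1 is a nonzero constant, so f_y never vanishes: no point (x, y) can satisfy f = f_x = f_y = 0. In particular no (x, y) ∈ {−4, ..., 4}² is singular; the curve is smooth.


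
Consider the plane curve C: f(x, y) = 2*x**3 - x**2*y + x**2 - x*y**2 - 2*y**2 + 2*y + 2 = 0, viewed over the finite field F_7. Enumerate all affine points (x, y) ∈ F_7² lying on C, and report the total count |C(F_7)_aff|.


Affine F_7-points: {(4, 1), (4, 6), (5, 2)}; count = 3.

For each of the 49 pairs (x, y) ∈ F_7², evaluate f(x, y) mod 7. Record the zeros.
  x = 0: [0↦2, 1↦2, 2↦5, 3↦4, 4↦6, 5↦4, 6↦5]  zeros at y ∈ ∅
  x = 1: [0↦5, 1↦3, 2↦2, 3↦2, 4↦3, 5↦5, 6↦1]  zeros at y ∈ ∅
  x = 2: [0↦1, 1↦2, 2↦2, 3↦1, 4↦6, 5↦3, 6↦6]  zeros at y ∈ ∅
  x = 3: [0↦2, 1↦4, 2↦3, 3↦6, 4↦6, 5↦3, 6↦4]  zeros at y ∈ ∅
  x = 4: [0↦6, 1↦0, 2↦3, 3↦1, 4↦1, 5↦3, 6↦0]  zeros at y ∈ {1, 6}
  x = 5: [0↦4, 1↦2, 2↦0, 3↦5, 4↦3, 5↦1, 6↦6]  zeros at y ∈ {2}
  x = 6: [0↦1, 1↦1, 2↦6, 3↦2, 4↦3, 5↦2, 6↦6]  zeros at y ∈ ∅
Collecting zeros: affine points = {(4, 1), (4, 6), (5, 2)}.
Total count |C(F_7)_aff| = 3.


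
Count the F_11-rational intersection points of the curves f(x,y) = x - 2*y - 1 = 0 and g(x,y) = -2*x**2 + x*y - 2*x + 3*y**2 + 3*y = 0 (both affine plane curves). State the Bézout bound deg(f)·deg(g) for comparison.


Common zeros: {(7, 3), (8, 9)}; count = 2; Bézout bound = 2.

deg(f) = 1, deg(g) = 2, so Bézout bound = 2.
Scan x ∈ F_11. For each x, list the y ∈ F_11 with f(x, y) ≡ 0 and those with g(x, y) ≡ 0 (mod 11); the common zeros in that column are the intersection.
  x = 0: f ≡ 0 at y ∈ {5}; g ≡ 0 at y ∈ {0, 10}; common: ∅.
  x = 1: f ≡ 0 at y ∈ {0}; g ≡ 0 at y ∈ {8, 9}; common: ∅.
  x = 2: f ≡ 0 at y ∈ {6}; g ≡ 0 at y ∈ {5, 8}; common: ∅.
  x = 3: f ≡ 0 at y ∈ {1}; g ≡ 0 at y ∈ {2, 7}; common: ∅.
  x = 4: f ≡ 0 at y ∈ {7}; g ≡ 0 at y ∈ {6, 10}; common: ∅.
  x = 5: f ≡ 0 at y ∈ {2}; g ≡ 0 at y ∈ {5, 7}; common: ∅.
  x = 6: f ≡ 0 at y ∈ {8}; g ≡ 0 at y ∈ {4}; common: ∅.
  x = 7: f ≡ 0 at y ∈ {3}; g ≡ 0 at y ∈ {1, 3}; common: {3}.
  x = 8: f ≡ 0 at y ∈ {9}; g ≡ 0 at y ∈ {2, 9}; common: {9}.
  x = 9: f ≡ 0 at y ∈ {4}; g ≡ 0 at y ∈ {1, 6}; common: ∅.
  x = 10: f ≡ 0 at y ∈ {10}; g ≡ 0 at y ∈ {0, 3}; common: ∅.
Collecting: common zeros = {(7, 3), (8, 9)}, so the count is 2.
Comparison with the Bézout bound: 2 ≤ 2 = deg(f)·deg(g), as expected for curves with no common component (the bound is attained).


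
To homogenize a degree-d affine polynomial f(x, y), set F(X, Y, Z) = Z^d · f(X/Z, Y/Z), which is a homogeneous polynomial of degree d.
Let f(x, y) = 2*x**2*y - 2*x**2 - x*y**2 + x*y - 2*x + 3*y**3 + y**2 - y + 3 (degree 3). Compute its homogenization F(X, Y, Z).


F(X, Y, Z) = 2*X**2*Y - 2*X**2*Z - X*Y**2 + X*Y*Z - 2*X*Z**2 + 3*Y**3 + Y**2*Z - Y*Z**2 + 3*Z**3

deg(f) = 3.
Substitute x = X/Z, y = Y/Z into f, then multiply by Z^3.
  monomial 2·x^2·y^1 ↦ 2·X^2·Y^1·Z^0.
  monomial -2·x^2·y^0 ↦ -2·X^2·Y^0·Z^1.
  monomial -1·x^1·y^2 ↦ -1·X^1·Y^2·Z^0.
  monomial 1·x^1·y^1 ↦ 1·X^1·Y^1·Z^1.
  monomial -2·x^1·y^0 ↦ -2·X^1·Y^0·Z^2.
  monomial 3·x^0·y^3 ↦ 3·X^0·Y^3·Z^0.
  monomial 1·x^0·y^2 ↦ 1·X^0·Y^2·Z^1.
  monomial -1·x^0·y^1 ↦ -1·X^0·Y^1·Z^2.
  monomial 3·x^0·y^0 ↦ 3·X^0·Y^0·Z^3.
Collecting: F(X, Y, Z) = 2*X**2*Y - 2*X**2*Z - X*Y**2 + X*Y*Z - 2*X*Z**2 + 3*Y**3 + Y**2*Z - Y*Z**2 + 3*Z**3.


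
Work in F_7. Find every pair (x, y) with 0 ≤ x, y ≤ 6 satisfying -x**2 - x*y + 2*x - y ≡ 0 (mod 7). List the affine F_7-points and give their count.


Affine F_7-points: {(0, 0), (1, 4), (2, 0), (3, 1), (4, 4), (5, 1)}; count = 6.

For each of the 49 pairs (x, y) ∈ F_7², evaluate f(x, y) mod 7. Record the zeros.
  x = 0: [0↦0, 1↦6, 2↦5, 3↦4, 4↦3, 5↦2, 6↦1]  zeros at y ∈ {0}
  x = 1: [0↦1, 1↦6, 2↦4, 3↦2, 4↦0, 5↦5, 6↦3]  zeros at y ∈ {4}
  x = 2: [0↦0, 1↦4, 2↦1, 3↦5, 4↦2, 5↦6, 6↦3]  zeros at y ∈ {0}
  x = 3: [0↦4, 1↦0, 2↦3, 3↦6, 4↦2, 5↦5, 6↦1]  zeros at y ∈ {1}
  x = 4: [0↦6, 1↦1, 2↦3, 3↦5, 4↦0, 5↦2, 6↦4]  zeros at y ∈ {4}
  x = 5: [0↦6, 1↦0, 2↦1, 3↦2, 4↦3, 5↦4, 6↦5]  zeros at y ∈ {1}
  x = 6: [0↦4, 1↦4, 2↦4, 3↦4, 4↦4, 5↦4, 6↦4]  zeros at y ∈ ∅
Collecting zeros: affine points = {(0, 0), (1, 4), (2, 0), (3, 1), (4, 4), (5, 1)}.
Total count |C(F_7)_aff| = 6.


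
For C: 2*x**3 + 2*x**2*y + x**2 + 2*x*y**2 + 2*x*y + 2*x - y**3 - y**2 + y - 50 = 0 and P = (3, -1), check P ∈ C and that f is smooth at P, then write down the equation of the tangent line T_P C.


Tangent line at P: 50*x + 12*y - 138 = 0.

Step 1: f(3, -1) = 0, so P lies on C.
Step 2: partial derivatives
  f_x(x, y) = 6*x**2 + 4*x*y + 2*x + 2*y**2 + 2*y + 2, f_y(x, y) = 2*x**2 + 4*x*y + 2*x - 3*y**2 - 2*y + 1.
  f_x(P) = 50, f_y(P) = 12 (gradient nonzero, so P is smooth).
Step 3: tangent line at P: 50·(x − 3) + 12·(y − -1) = 0.
Expanding: 50*x + 12*y - 138 = 0.


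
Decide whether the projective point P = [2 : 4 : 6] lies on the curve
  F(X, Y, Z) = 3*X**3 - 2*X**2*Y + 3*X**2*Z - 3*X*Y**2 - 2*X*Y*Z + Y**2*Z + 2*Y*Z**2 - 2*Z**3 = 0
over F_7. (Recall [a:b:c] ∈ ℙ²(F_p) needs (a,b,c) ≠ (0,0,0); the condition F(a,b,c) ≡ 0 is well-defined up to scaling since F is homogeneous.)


F(2,4,6) ≡ 6 (mod 7); P is NOT on the curve.

Evaluate F(2, 4, 6) term-by-term (mod 7).
  3*X**3 ↦ 3·8·1·1 = 24
  -2*X**2*Y ↦ -2·4·4·1 = -32
  3*X**2*Z ↦ 3·4·1·6 = 72
  -3*X*Y**2 ↦ -3·2·16·1 = -96
  -2*X*Y*Z ↦ -2·2·4·6 = -96
  Y**2*Z ↦ 1·1·16·6 = 96
  2*Y*Z**2 ↦ 2·1·4·36 = 288
  -2*Z**3 ↦ -2·1·1·216 = -432
Sum: F(2, 4, 6) = (24) + (-32) + (72) + (-96) + (-96) + (96) + (288) + (-432) = -176.
Reducing mod 7: -176 ≡ 6 (mod 7).
Since F(a, b, c) ≡ 6 ≠ 0 (mod 7), P does NOT lie on the curve.


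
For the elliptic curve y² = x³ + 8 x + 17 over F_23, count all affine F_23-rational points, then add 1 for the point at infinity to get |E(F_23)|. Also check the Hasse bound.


Affine points = {(1, 7), (1, 16), (2, 8), (2, 15), (7, 5), (7, 18), (8, 8), (8, 15), (9, 6), (9, 17), (10, 4), (10, 19), (12, 1), (12, 22), (13, 8), (13, 15), (15, 4), (15, 19), (16, 3), (16, 20), (17, 11), (17, 12), (18, 6), (18, 17), (19, 6), (19, 17), (20, 9), (20, 14), (21, 4), (21, 19), (22, 10), (22, 13)}; affine count = 32; |E(F_23)| = 33.

Discriminant check: Δ ∝ 4a³ + 27b² = 4·8³ + 27·17² = 4·512 + 27·289 ≡ 7 (mod 23). Nonzero ⇒ E is nonsingular.
For each x ∈ F_23, compute rhs = x³ + 8·x + 17 mod 23, then count y ∈ F_23 with y² ≡ rhs.
  x = 0: rhs = 17, matching y values: none (0 points).
  x = 1: rhs = 3, matching y values: 7, 16 (2 points).
  x = 2: rhs = 18, matching y values: 8, 15 (2 points).
  x = 3: rhs = 22, matching y values: none (0 points).
  x = 4: rhs = 21, matching y values: none (0 points).
  x = 5: rhs = 21, matching y values: none (0 points).
  x = 6: rhs = 5, matching y values: none (0 points).
  x = 7: rhs = 2, matching y values: 5, 18 (2 points).
  x = 8: rhs = 18, matching y values: 8, 15 (2 points).
  x = 9: rhs = 13, matching y values: 6, 17 (2 points).
  x = 10: rhs = 16, matching y values: 4, 19 (2 points).
  x = 11: rhs = 10, matching y values: none (0 points).
  x = 12: rhs = 1, matching y values: 1, 22 (2 points).
  x = 13: rhs = 18, matching y values: 8, 15 (2 points).
  x = 14: rhs = 21, matching y values: none (0 points).
  x = 15: rhs = 16, matching y values: 4, 19 (2 points).
  x = 16: rhs = 9, matching y values: 3, 20 (2 points).
  x = 17: rhs = 6, matching y values: 11, 12 (2 points).
  x = 18: rhs = 13, matching y values: 6, 17 (2 points).
  x = 19: rhs = 13, matching y values: 6, 17 (2 points).
  x = 20: rhs = 12, matching y values: 9, 14 (2 points).
  x = 21: rhs = 16, matching y values: 4, 19 (2 points).
  x = 22: rhs = 8, matching y values: 10, 13 (2 points).
Total affine count: 32.
Full point count |E(F_23)| = 32 + 1 = 33.
Hasse bound: |33 − (23+1)| = |9| = 9 ≤ 2√23 ≈ 9.5917 ✓.


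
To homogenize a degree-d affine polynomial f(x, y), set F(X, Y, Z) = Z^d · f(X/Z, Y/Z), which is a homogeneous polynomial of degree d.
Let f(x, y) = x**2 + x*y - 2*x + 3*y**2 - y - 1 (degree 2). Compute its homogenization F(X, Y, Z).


F(X, Y, Z) = X**2 + X*Y - 2*X*Z + 3*Y**2 - Y*Z - Z**2

deg(f) = 2.
Substitute x = X/Z, y = Y/Z into f, then multiply by Z^2.
  monomial 1·x^2·y^0 ↦ 1·X^2·Y^0·Z^0.
  monomial 1·x^1·y^1 ↦ 1·X^1·Y^1·Z^0.
  monomial -2·x^1·y^0 ↦ -2·X^1·Y^0·Z^1.
  monomial 3·x^0·y^2 ↦ 3·X^0·Y^2·Z^0.
  monomial -1·x^0·y^1 ↦ -1·X^0·Y^1·Z^1.
  monomial -1·x^0·y^0 ↦ -1·X^0·Y^0·Z^2.
Collecting: F(X, Y, Z) = X**2 + X*Y - 2*X*Z + 3*Y**2 - Y*Z - Z**2.


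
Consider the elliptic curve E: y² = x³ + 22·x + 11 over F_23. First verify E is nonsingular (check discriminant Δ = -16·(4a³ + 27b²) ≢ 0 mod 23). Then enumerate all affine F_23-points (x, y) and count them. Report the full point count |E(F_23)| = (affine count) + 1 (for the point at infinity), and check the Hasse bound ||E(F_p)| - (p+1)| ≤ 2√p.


Affine points = {(3, 9), (3, 14), (4, 5), (4, 18), (5, 4), (5, 19), (7, 5), (7, 18), (8, 3), (8, 20), (9, 8), (9, 15), (10, 9), (10, 14), (12, 5), (12, 18), (14, 2), (14, 21), (15, 6), (15, 17), (17, 10), (17, 13), (18, 11), (18, 12)}; affine count = 24; |E(F_23)| = 25.

Discriminant check: Δ ∝ 4a³ + 27b² = 4·22³ + 27·11² = 4·10648 + 27·121 ≡ 20 (mod 23). Nonzero ⇒ E is nonsingular.
For each x ∈ F_23, compute rhs = x³ + 22·x + 11 mod 23, then count y ∈ F_23 with y² ≡ rhs.
  x = 0: rhs = 11, matching y values: none (0 points).
  x = 1: rhs = 11, matching y values: none (0 points).
  x = 2: rhs = 17, matching y values: none (0 points).
  x = 3: rhs = 12, matching y values: 9, 14 (2 points).
  x = 4: rhs = 2, matching y values: 5, 18 (2 points).
  x = 5: rhs = 16, matching y values: 4, 19 (2 points).
  x = 6: rhs = 14, matching y values: none (0 points).
  x = 7: rhs = 2, matching y values: 5, 18 (2 points).
  x = 8: rhs = 9, matching y values: 3, 20 (2 points).
  x = 9: rhs = 18, matching y values: 8, 15 (2 points).
  x = 10: rhs = 12, matching y values: 9, 14 (2 points).
  x = 11: rhs = 20, matching y values: none (0 points).
  x = 12: rhs = 2, matching y values: 5, 18 (2 points).
  x = 13: rhs = 10, matching y values: none (0 points).
  x = 14: rhs = 4, matching y values: 2, 21 (2 points).
  x = 15: rhs = 13, matching y values: 6, 17 (2 points).
  x = 16: rhs = 20, matching y values: none (0 points).
  x = 17: rhs = 8, matching y values: 10, 13 (2 points).
  x = 18: rhs = 6, matching y values: 11, 12 (2 points).
  x = 19: rhs = 20, matching y values: none (0 points).
  x = 20: rhs = 10, matching y values: none (0 points).
  x = 21: rhs = 5, matching y values: none (0 points).
  x = 22: rhs = 11, matching y values: none (0 points).
Total affine count: 24.
Full point count |E(F_23)| = 24 + 1 = 25.
Hasse bound: |25 − (23+1)| = |1| = 1 ≤ 2√23 ≈ 9.5917 ✓.


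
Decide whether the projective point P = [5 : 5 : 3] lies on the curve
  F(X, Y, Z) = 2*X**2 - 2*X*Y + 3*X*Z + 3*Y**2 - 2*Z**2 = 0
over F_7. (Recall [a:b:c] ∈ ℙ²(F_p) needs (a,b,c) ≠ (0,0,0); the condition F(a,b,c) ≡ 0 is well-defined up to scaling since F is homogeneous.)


F(5,5,3) ≡ 4 (mod 7); P is NOT on the curve.

Evaluate F(5, 5, 3) term-by-term (mod 7).
  2*X**2 ↦ 2·25·1·1 = 50
  -2*X*Y ↦ -2·5·5·1 = -50
  3*X*Z ↦ 3·5·1·3 = 45
  3*Y**2 ↦ 3·1·25·1 = 75
  -2*Z**2 ↦ -2·1·1·9 = -18
Sum: F(5, 5, 3) = (50) + (-50) + (45) + (75) + (-18) = 102.
Reducing mod 7: 102 ≡ 4 (mod 7).
Since F(a, b, c) ≡ 4 ≠ 0 (mod 7), P does NOT lie on the curve.


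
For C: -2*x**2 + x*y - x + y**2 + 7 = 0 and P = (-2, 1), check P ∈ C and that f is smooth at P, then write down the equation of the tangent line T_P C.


Tangent line at P: 8*x + 16 = 0.

Step 1: f(-2, 1) = 0, so P lies on C.
Step 2: partial derivatives
  f_x(x, y) = -4*x + y - 1, f_y(x, y) = x + 2*y.
  f_x(P) = 8, f_y(P) = 0 (gradient nonzero, so P is smooth).
Step 3: tangent line at P: 8·(x − -2) + 0·(y − 1) = 0.
Expanding: 8*x + 16 = 0.


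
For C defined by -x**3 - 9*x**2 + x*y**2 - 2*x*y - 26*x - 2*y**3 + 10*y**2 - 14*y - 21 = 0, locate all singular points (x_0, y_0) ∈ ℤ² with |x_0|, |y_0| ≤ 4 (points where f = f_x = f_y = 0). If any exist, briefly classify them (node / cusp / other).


Singular points: {(-3, 1)}; classification: cusp.

Compute partial derivatives:
  f_x = -3*x**2 - 18*x + y**2 - 2*y - 26.
  f_y = 2*x*y - 2*x - 6*y**2 + 20*y - 14.
Scan x_0 ∈ {−4, ..., 4}. For each x_0, f_y(x_0, y) is a polynomial in y; find its integer roots y ∈ {−4, ..., 4}, then test f_x and f at those candidates.
  x = -4: f_y(-4, y) = -6*y**2 + 12*y - 6; vanishes at y ∈ {1}. (-4, 1): f_x = -3 ≠ 0.
  x = -3: f_y(-3, y) = -6*y**2 + 14*y - 8; vanishes at y ∈ {1}. (-3, 1): f_x = 0, f = 0 — SINGULAR.
  x = -2: f_y(-2, y) = -6*y**2 + 16*y - 10; vanishes at y ∈ {1}. (-2, 1): f_x = -3 ≠ 0.
  x = -1: f_y(-1, y) = -6*y**2 + 18*y - 12; vanishes at y ∈ {1, 2}. (-1, 1): f_x = -12 ≠ 0; (-1, 2): f_x = -11 ≠ 0.
  x = 0: f_y(0, y) = -6*y**2 + 20*y - 14; vanishes at y ∈ {1}. (0, 1): f_x = -27 ≠ 0.
  x = 1: f_y(1, y) = -6*y**2 + 22*y - 16; vanishes at y ∈ {1}. (1, 1): f_x = -48 ≠ 0.
  x = 2: f_y(2, y) = -6*y**2 + 24*y - 18; vanishes at y ∈ {1, 3}. (2, 1): f_x = -75 ≠ 0; (2, 3): f_x = -71 ≠ 0.
  x = 3: f_y(3, y) = -6*y**2 + 26*y - 20; vanishes at y ∈ {1}. (3, 1): f_x = -108 ≠ 0.
  x = 4: f_y(4, y) = -6*y**2 + 28*y - 22; vanishes at y ∈ {1}. (4, 1): f_x = -147 ≠ 0.
Only singular point on the grid: (-3, 1).
Classify: substitute x = -3 + u, y = 1 + v and expand: f = -u**3 + u*v**2 - 2*v**3 + v**2.
No constant or linear terms (consistent with a singular point). Quadratic part: v**2. Cubic part: -u**3 + u*v**2 - 2*v**3.
The quadratic part v**2 is a perfect square, so there is a single (double) tangent line v = 0, i.e. y = 1. Restricting the cubic part to that line (v = 0) leaves -u**3 ≠ 0, so f is not divisible by v and the branch is v² ≈ u**3 to lowest order — this is a cusp.
Classification: cusp.


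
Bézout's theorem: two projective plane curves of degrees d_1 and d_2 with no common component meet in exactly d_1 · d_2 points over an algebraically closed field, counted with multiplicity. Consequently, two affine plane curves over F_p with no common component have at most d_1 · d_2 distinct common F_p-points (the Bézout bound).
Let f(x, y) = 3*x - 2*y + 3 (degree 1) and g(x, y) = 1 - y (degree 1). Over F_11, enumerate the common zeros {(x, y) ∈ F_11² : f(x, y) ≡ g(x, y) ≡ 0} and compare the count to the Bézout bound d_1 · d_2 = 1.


Common zeros: {(7, 1)}; count = 1; Bézout bound = 1.

deg(f) = 1, deg(g) = 1, so Bézout bound = 1.
Scan x ∈ F_11. For each x, list the y ∈ F_11 with f(x, y) ≡ 0 and those with g(x, y) ≡ 0 (mod 11); the common zeros in that column are the intersection.
  x = 0: f ≡ 0 at y ∈ {7}; g ≡ 0 at y ∈ {1}; common: ∅.
  x = 1: f ≡ 0 at y ∈ {3}; g ≡ 0 at y ∈ {1}; common: ∅.
  x = 2: f ≡ 0 at y ∈ {10}; g ≡ 0 at y ∈ {1}; common: ∅.
  x = 3: f ≡ 0 at y ∈ {6}; g ≡ 0 at y ∈ {1}; common: ∅.
  x = 4: f ≡ 0 at y ∈ {2}; g ≡ 0 at y ∈ {1}; common: ∅.
  x = 5: f ≡ 0 at y ∈ {9}; g ≡ 0 at y ∈ {1}; common: ∅.
  x = 6: f ≡ 0 at y ∈ {5}; g ≡ 0 at y ∈ {1}; common: ∅.
  x = 7: f ≡ 0 at y ∈ {1}; g ≡ 0 at y ∈ {1}; common: {1}.
  x = 8: f ≡ 0 at y ∈ {8}; g ≡ 0 at y ∈ {1}; common: ∅.
  x = 9: f ≡ 0 at y ∈ {4}; g ≡ 0 at y ∈ {1}; common: ∅.
  x = 10: f ≡ 0 at y ∈ {0}; g ≡ 0 at y ∈ {1}; common: ∅.
Collecting: common zeros = {(7, 1)}, so the count is 1.
Comparison with the Bézout bound: 1 ≤ 1 = deg(f)·deg(g), as expected for curves with no common component (the bound is attained).


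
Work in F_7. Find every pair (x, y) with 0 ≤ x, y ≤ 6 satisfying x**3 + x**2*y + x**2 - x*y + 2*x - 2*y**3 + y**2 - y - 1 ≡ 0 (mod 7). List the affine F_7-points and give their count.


Affine F_7-points: {(0, 3), (0, 5), (1, 6)}; count = 3.

For each of the 49 pairs (x, y) ∈ F_7², evaluate f(x, y) mod 7. Record the zeros.
  x = 0: [0↦6, 1↦4, 2↦6, 3↦0, 4↦2, 5↦0, 6↦3]  zeros at y ∈ {3, 5}
  x = 1: [0↦3, 1↦1, 2↦3, 3↦4, 4↦6, 5↦4, 6↦0]  zeros at y ∈ {6}
  x = 2: [0↦1, 1↦1, 2↦5, 3↦1, 4↦5, 5↦5, 6↦3]  zeros at y ∈ ∅
  x = 3: [0↦6, 1↦3, 2↦4, 3↦4, 4↦5, 5↦2, 6↦4]  zeros at y ∈ ∅
  x = 4: [0↦3, 1↦6, 2↦6, 3↦5, 4↦5, 5↦1, 6↦2]  zeros at y ∈ ∅
  x = 5: [0↦5, 1↦2, 2↦3, 3↦3, 4↦4, 5↦1, 6↦3]  zeros at y ∈ ∅
  x = 6: [0↦4, 1↦4, 2↦1, 3↦4, 4↦1, 5↦1, 6↦6]  zeros at y ∈ ∅
Collecting zeros: affine points = {(0, 3), (0, 5), (1, 6)}.
Total count |C(F_7)_aff| = 3.


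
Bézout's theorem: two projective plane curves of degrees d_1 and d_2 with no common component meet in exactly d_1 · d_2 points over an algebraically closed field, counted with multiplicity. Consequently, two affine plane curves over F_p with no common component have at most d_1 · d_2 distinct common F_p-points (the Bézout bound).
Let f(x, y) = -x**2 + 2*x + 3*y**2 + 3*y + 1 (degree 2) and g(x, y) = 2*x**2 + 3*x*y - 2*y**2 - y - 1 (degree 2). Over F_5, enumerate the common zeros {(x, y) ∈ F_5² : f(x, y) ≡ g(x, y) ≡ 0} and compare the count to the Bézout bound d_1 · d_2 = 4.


Common zeros: ∅; count = 0; Bézout bound = 4.

deg(f) = 2, deg(g) = 2, so Bézout bound = 4.
Scan x ∈ F_5. For each x, list the y ∈ F_5 with f(x, y) ≡ 0 and those with g(x, y) ≡ 0 (mod 5); the common zeros in that column are the intersection.
  x = 0: f ≡ 0 at y ∈ ∅; g ≡ 0 at y ∈ ∅; common: ∅.
  x = 1: f ≡ 0 at y ∈ {2}; g ≡ 0 at y ∈ ∅; common: ∅.
  x = 2: f ≡ 0 at y ∈ ∅; g ≡ 0 at y ∈ {1, 4}; common: ∅.
  x = 3: f ≡ 0 at y ∈ ∅; g ≡ 0 at y ∈ {2}; common: ∅.
  x = 4: f ≡ 0 at y ∈ ∅; g ≡ 0 at y ∈ {1, 2}; common: ∅.
Collecting: common zeros = ∅, so the count is 0.
Comparison with the Bézout bound: 0 ≤ 4 = deg(f)·deg(g), as expected for curves with no common component (the affine F_5-count falls short of the bound because intersections may lie at infinity, over extension fields, or carry multiplicity).
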